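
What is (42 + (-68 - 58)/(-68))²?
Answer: 2223081/1156 ≈ 1923.1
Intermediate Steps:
(42 + (-68 - 58)/(-68))² = (42 - 126*(-1/68))² = (42 + 63/34)² = (1491/34)² = 2223081/1156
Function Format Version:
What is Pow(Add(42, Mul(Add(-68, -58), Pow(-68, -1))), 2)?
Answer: Rational(2223081, 1156) ≈ 1923.1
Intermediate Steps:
Pow(Add(42, Mul(Add(-68, -58), Pow(-68, -1))), 2) = Pow(Add(42, Mul(-126, Rational(-1, 68))), 2) = Pow(Add(42, Rational(63, 34)), 2) = Pow(Rational(1491, 34), 2) = Rational(2223081, 1156)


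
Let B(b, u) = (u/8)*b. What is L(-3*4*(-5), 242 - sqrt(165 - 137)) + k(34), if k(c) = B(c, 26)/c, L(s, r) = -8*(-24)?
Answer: 781/4 ≈ 195.25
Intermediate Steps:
B(b, u) = b*u/8 (B(b, u) = (u*(1/8))*b = (u/8)*b = b*u/8)
L(s, r) = 192
k(c) = 13/4 (k(c) = ((1/8)*c*26)/c = (13*c/4)/c = 13/4)
L(-3*4*(-5), 242 - sqrt(165 - 137)) + k(34) = 192 + 13/4 = 781/4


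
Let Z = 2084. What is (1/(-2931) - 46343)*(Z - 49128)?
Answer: 6390049276696/2931 ≈ 2.1802e+9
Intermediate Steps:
(1/(-2931) - 46343)*(Z - 49128) = (1/(-2931) - 46343)*(2084 - 49128) = (-1/2931 - 46343)*(-47044) = -135831334/2931*(-47044) = 6390049276696/2931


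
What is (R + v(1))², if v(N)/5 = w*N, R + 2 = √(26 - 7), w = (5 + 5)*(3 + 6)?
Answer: (448 + √19)² ≈ 2.0463e+5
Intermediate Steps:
w = 90 (w = 10*9 = 90)
R = -2 + √19 (R = -2 + √(26 - 7) = -2 + √19 ≈ 2.3589)
v(N) = 450*N (v(N) = 5*(90*N) = 450*N)
(R + v(1))² = ((-2 + √19) + 450*1)² = ((-2 + √19) + 450)² = (448 + √19)²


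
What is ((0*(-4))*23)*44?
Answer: 0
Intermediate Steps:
((0*(-4))*23)*44 = (0*23)*44 = 0*44 = 0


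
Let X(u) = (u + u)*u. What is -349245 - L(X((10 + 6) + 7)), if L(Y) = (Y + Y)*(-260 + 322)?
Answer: -480437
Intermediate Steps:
X(u) = 2*u² (X(u) = (2*u)*u = 2*u²)
L(Y) = 124*Y (L(Y) = (2*Y)*62 = 124*Y)
-349245 - L(X((10 + 6) + 7)) = -349245 - 124*2*((10 + 6) + 7)² = -349245 - 124*2*(16 + 7)² = -349245 - 124*2*23² = -349245 - 124*2*529 = -349245 - 124*1058 = -349245 - 1*131192 = -349245 - 131192 = -480437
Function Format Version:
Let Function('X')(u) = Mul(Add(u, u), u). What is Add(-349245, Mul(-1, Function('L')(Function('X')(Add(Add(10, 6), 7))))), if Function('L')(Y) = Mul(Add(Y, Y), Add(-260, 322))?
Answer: -480437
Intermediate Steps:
Function('X')(u) = Mul(2, Pow(u, 2)) (Function('X')(u) = Mul(Mul(2, u), u) = Mul(2, Pow(u, 2)))
Function('L')(Y) = Mul(124, Y) (Function('L')(Y) = Mul(Mul(2, Y), 62) = Mul(124, Y))
Add(-349245, Mul(-1, Function('L')(Function('X')(Add(Add(10, 6), 7))))) = Add(-349245, Mul(-1, Mul(124, Mul(2, Pow(Add(Add(10, 6), 7), 2))))) = Add(-349245, Mul(-1, Mul(124, Mul(2, Pow(Add(16, 7), 2))))) = Add(-349245, Mul(-1, Mul(124, Mul(2, Pow(23, 2))))) = Add(-349245, Mul(-1, Mul(124, Mul(2, 529)))) = Add(-349245, Mul(-1, Mul(124, 1058))) = Add(-349245, Mul(-1, 131192)) = Add(-349245, -131192) = -480437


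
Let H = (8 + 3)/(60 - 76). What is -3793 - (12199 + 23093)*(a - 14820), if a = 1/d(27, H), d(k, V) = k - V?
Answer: 231698910949/443 ≈ 5.2302e+8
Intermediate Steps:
H = -11/16 (H = 11/(-16) = 11*(-1/16) = -11/16 ≈ -0.68750)
a = 16/443 (a = 1/(27 - 1*(-11/16)) = 1/(27 + 11/16) = 1/(443/16) = 16/443 ≈ 0.036117)
-3793 - (12199 + 23093)*(a - 14820) = -3793 - (12199 + 23093)*(16/443 - 14820) = -3793 - 35292*(-6565244)/443 = -3793 - 1*(-231700591248/443) = -3793 + 231700591248/443 = 231698910949/443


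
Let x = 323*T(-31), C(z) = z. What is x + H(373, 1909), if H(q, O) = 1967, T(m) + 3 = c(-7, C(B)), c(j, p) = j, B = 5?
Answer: -1263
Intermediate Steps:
T(m) = -10 (T(m) = -3 - 7 = -10)
x = -3230 (x = 323*(-10) = -3230)
x + H(373, 1909) = -3230 + 1967 = -1263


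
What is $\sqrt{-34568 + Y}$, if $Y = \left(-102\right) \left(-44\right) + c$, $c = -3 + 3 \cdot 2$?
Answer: $i \sqrt{30077} \approx 173.43 i$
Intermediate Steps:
$c = 3$ ($c = -3 + 6 = 3$)
$Y = 4491$ ($Y = \left(-102\right) \left(-44\right) + 3 = 4488 + 3 = 4491$)
$\sqrt{-34568 + Y} = \sqrt{-34568 + 4491} = \sqrt{-30077} = i \sqrt{30077}$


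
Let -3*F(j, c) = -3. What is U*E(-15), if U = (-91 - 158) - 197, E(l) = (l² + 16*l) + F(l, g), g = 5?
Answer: 6244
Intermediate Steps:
F(j, c) = 1 (F(j, c) = -⅓*(-3) = 1)
E(l) = 1 + l² + 16*l (E(l) = (l² + 16*l) + 1 = 1 + l² + 16*l)
U = -446 (U = -249 - 197 = -446)
U*E(-15) = -446*(1 + (-15)² + 16*(-15)) = -446*(1 + 225 - 240) = -446*(-14) = 6244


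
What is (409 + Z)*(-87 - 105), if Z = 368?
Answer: -149184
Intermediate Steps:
(409 + Z)*(-87 - 105) = (409 + 368)*(-87 - 105) = 777*(-192) = -149184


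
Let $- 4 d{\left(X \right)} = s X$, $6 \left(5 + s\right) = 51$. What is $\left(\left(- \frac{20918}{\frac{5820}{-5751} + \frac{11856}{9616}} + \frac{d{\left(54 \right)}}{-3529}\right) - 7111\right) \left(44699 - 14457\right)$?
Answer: $- \frac{5530467390831801355}{1796663306} \approx -3.0782 \cdot 10^{9}$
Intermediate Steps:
$s = \frac{7}{2}$ ($s = -5 + \frac{1}{6} \cdot 51 = -5 + \frac{17}{2} = \frac{7}{2} \approx 3.5$)
$d{\left(X \right)} = - \frac{7 X}{8}$ ($d{\left(X \right)} = - \frac{\frac{7}{2} X}{4} = - \frac{7 X}{8}$)
$\left(\left(- \frac{20918}{\frac{5820}{-5751} + \frac{11856}{9616}} + \frac{d{\left(54 \right)}}{-3529}\right) - 7111\right) \left(44699 - 14457\right) = \left(\left(- \frac{20918}{\frac{5820}{-5751} + \frac{11856}{9616}} + \frac{\left(- \frac{7}{8}\right) 54}{-3529}\right) - 7111\right) \left(44699 - 14457\right) = \left(\left(- \frac{20918}{5820 \left(- \frac{1}{5751}\right) + 11856 \cdot \frac{1}{9616}} - - \frac{189}{14116}\right) - 7111\right) 30242 = \left(\left(- \frac{20918}{- \frac{1940}{1917} + \frac{741}{601}} + \frac{189}{14116}\right) - 7111\right) 30242 = \left(\left(- \frac{20918}{\frac{254557}{1152117}} + \frac{189}{14116}\right) - 7111\right) 30242 = \left(\left(\left(-20918\right) \frac{1152117}{254557} + \frac{189}{14116}\right) - 7111\right) 30242 = \left(\left(- \frac{24099983406}{254557} + \frac{189}{14116}\right) - 7111\right) 30242 = \left(- \frac{340195317647823}{3593326612} - 7111\right) 30242 = \left(- \frac{365747463185755}{3593326612}\right) 30242 = - \frac{5530467390831801355}{1796663306}$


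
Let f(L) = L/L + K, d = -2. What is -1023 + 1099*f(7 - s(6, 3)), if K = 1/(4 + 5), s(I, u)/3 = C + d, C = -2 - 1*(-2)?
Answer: 1783/9 ≈ 198.11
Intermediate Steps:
C = 0 (C = -2 + 2 = 0)
s(I, u) = -6 (s(I, u) = 3*(0 - 2) = 3*(-2) = -6)
K = ⅑ (K = 1/9 = ⅑ ≈ 0.11111)
f(L) = 10/9 (f(L) = L/L + ⅑ = 1 + ⅑ = 10/9)
-1023 + 1099*f(7 - s(6, 3)) = -1023 + 1099*(10/9) = -1023 + 10990/9 = 1783/9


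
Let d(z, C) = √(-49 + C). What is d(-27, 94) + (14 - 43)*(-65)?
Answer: 1885 + 3*√5 ≈ 1891.7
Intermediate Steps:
d(-27, 94) + (14 - 43)*(-65) = √(-49 + 94) + (14 - 43)*(-65) = √45 - 29*(-65) = 3*√5 + 1885 = 1885 + 3*√5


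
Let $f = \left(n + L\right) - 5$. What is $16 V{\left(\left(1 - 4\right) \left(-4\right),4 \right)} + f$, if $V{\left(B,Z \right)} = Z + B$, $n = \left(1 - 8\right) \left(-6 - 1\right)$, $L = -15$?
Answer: $285$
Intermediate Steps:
$n = 49$ ($n = \left(-7\right) \left(-7\right) = 49$)
$V{\left(B,Z \right)} = B + Z$
$f = 29$ ($f = \left(49 - 15\right) - 5 = 34 - 5 = 29$)
$16 V{\left(\left(1 - 4\right) \left(-4\right),4 \right)} + f = 16 \left(\left(1 - 4\right) \left(-4\right) + 4\right) + 29 = 16 \left(\left(-3\right) \left(-4\right) + 4\right) + 29 = 16 \left(12 + 4\right) + 29 = 16 \cdot 16 + 29 = 256 + 29 = 285$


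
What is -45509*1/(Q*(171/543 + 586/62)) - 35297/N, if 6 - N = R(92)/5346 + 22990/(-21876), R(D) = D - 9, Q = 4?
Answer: -23228035344434479/3757377563200 ≈ -6182.0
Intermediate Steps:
R(D) = -9 + D
N = 34282642/4872879 (N = 6 - ((-9 + 92)/5346 + 22990/(-21876)) = 6 - (83*(1/5346) + 22990*(-1/21876)) = 6 - (83/5346 - 11495/10938) = 6 - 1*(-5045368/4872879) = 6 + 5045368/4872879 = 34282642/4872879 ≈ 7.0354)
-45509*1/(Q*(171/543 + 586/62)) - 35297/N = -45509*1/(4*(171/543 + 586/62)) - 35297/34282642/4872879 = -45509*1/(4*(171*(1/543) + 586*(1/62))) - 35297*4872879/34282642 = -45509*1/(4*(57/181 + 293/31)) - 171998010063/34282642 = -45509/((54800/5611)*4) - 171998010063/34282642 = -45509/219200/5611 - 171998010063/34282642 = -45509*5611/219200 - 171998010063/34282642 = -255350999/219200 - 171998010063/34282642 = -23228035344434479/3757377563200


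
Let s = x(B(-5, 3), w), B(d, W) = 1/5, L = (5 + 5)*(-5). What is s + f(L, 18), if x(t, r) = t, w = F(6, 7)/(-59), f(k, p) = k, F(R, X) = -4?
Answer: -249/5 ≈ -49.800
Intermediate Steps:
L = -50 (L = 10*(-5) = -50)
B(d, W) = ⅕
w = 4/59 (w = -4/(-59) = -4*(-1/59) = 4/59 ≈ 0.067797)
s = ⅕ ≈ 0.20000
s + f(L, 18) = ⅕ - 50 = -249/5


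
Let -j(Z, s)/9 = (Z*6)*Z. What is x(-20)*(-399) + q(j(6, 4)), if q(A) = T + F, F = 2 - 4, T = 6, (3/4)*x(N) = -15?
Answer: 7984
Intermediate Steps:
x(N) = -20 (x(N) = (4/3)*(-15) = -20)
F = -2
j(Z, s) = -54*Z**2 (j(Z, s) = -9*Z*6*Z = -9*6*Z*Z = -54*Z**2)
q(A) = 4 (q(A) = 6 - 2 = 4)
x(-20)*(-399) + q(j(6, 4)) = -20*(-399) + 4 = 7980 + 4 = 7984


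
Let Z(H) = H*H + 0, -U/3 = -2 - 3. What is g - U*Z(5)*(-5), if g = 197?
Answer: 2072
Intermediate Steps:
U = 15 (U = -3*(-2 - 3) = -3*(-5) = 15)
Z(H) = H**2 (Z(H) = H**2 + 0 = H**2)
g - U*Z(5)*(-5) = 197 - 15*5**2*(-5) = 197 - 15*25*(-5) = 197 - 375*(-5) = 197 - 1*(-1875) = 197 + 1875 = 2072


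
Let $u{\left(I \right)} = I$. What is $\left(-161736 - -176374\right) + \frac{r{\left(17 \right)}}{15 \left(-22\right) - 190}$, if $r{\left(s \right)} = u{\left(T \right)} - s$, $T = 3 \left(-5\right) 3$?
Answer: $\frac{3805911}{260} \approx 14638.0$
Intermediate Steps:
$T = -45$ ($T = \left(-15\right) 3 = -45$)
$r{\left(s \right)} = -45 - s$
$\left(-161736 - -176374\right) + \frac{r{\left(17 \right)}}{15 \left(-22\right) - 190} = \left(-161736 - -176374\right) + \frac{-45 - 17}{15 \left(-22\right) - 190} = \left(-161736 + 176374\right) + \frac{-45 - 17}{-330 - 190} = 14638 - \frac{62}{-520} = 14638 - - \frac{31}{260} = 14638 + \frac{31}{260} = \frac{3805911}{260}$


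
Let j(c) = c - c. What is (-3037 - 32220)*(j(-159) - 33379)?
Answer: 1176843403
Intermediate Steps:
j(c) = 0
(-3037 - 32220)*(j(-159) - 33379) = (-3037 - 32220)*(0 - 33379) = -35257*(-33379) = 1176843403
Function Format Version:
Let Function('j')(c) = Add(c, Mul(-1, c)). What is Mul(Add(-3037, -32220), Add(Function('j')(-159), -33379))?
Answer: 1176843403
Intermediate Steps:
Function('j')(c) = 0
Mul(Add(-3037, -32220), Add(Function('j')(-159), -33379)) = Mul(Add(-3037, -32220), Add(0, -33379)) = Mul(-35257, -33379) = 1176843403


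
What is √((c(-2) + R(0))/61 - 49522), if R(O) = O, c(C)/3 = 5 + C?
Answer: I*√184270813/61 ≈ 222.54*I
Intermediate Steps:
c(C) = 15 + 3*C (c(C) = 3*(5 + C) = 15 + 3*C)
√((c(-2) + R(0))/61 - 49522) = √(((15 + 3*(-2)) + 0)/61 - 49522) = √(((15 - 6) + 0)*(1/61) - 49522) = √((9 + 0)*(1/61) - 49522) = √(9*(1/61) - 49522) = √(9/61 - 49522) = √(-3020833/61) = I*√184270813/61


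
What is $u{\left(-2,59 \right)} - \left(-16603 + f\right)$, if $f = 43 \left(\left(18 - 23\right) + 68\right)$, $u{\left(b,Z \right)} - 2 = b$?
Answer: $13894$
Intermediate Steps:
$u{\left(b,Z \right)} = 2 + b$
$f = 2709$ ($f = 43 \left(-5 + 68\right) = 43 \cdot 63 = 2709$)
$u{\left(-2,59 \right)} - \left(-16603 + f\right) = \left(2 - 2\right) - \left(-16603 + 2709\right) = 0 - -13894 = 0 + 13894 = 13894$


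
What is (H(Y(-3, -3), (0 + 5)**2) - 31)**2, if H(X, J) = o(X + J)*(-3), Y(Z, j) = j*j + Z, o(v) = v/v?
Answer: 1156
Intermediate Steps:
o(v) = 1
Y(Z, j) = Z + j**2 (Y(Z, j) = j**2 + Z = Z + j**2)
H(X, J) = -3 (H(X, J) = 1*(-3) = -3)
(H(Y(-3, -3), (0 + 5)**2) - 31)**2 = (-3 - 31)**2 = (-34)**2 = 1156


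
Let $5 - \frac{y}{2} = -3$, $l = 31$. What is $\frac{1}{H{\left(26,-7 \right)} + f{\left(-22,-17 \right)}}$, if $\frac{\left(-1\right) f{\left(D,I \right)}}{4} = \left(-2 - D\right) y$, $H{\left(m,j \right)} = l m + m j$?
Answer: $- \frac{1}{656} \approx -0.0015244$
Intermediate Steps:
$y = 16$ ($y = 10 - -6 = 10 + 6 = 16$)
$H{\left(m,j \right)} = 31 m + j m$ ($H{\left(m,j \right)} = 31 m + m j = 31 m + j m$)
$f{\left(D,I \right)} = 128 + 64 D$ ($f{\left(D,I \right)} = - 4 \left(-2 - D\right) 16 = - 4 \left(-32 - 16 D\right) = 128 + 64 D$)
$\frac{1}{H{\left(26,-7 \right)} + f{\left(-22,-17 \right)}} = \frac{1}{26 \left(31 - 7\right) + \left(128 + 64 \left(-22\right)\right)} = \frac{1}{26 \cdot 24 + \left(128 - 1408\right)} = \frac{1}{624 - 1280} = \frac{1}{-656} = - \frac{1}{656}$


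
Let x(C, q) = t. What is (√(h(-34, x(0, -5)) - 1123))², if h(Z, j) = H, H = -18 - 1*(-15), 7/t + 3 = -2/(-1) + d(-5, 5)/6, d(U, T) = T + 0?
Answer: -1126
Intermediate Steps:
d(U, T) = T
t = -42 (t = 7/(-3 + (-2/(-1) + 5/6)) = 7/(-3 + (-2*(-1) + 5*(⅙))) = 7/(-3 + (2 + ⅚)) = 7/(-3 + 17/6) = 7/(-⅙) = 7*(-6) = -42)
H = -3 (H = -18 + 15 = -3)
x(C, q) = -42
h(Z, j) = -3
(√(h(-34, x(0, -5)) - 1123))² = (√(-3 - 1123))² = (√(-1126))² = (I*√1126)² = -1126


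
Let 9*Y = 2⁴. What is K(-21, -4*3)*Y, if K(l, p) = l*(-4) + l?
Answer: 112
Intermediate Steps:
K(l, p) = -3*l (K(l, p) = -4*l + l = -3*l)
Y = 16/9 (Y = (⅑)*2⁴ = (⅑)*16 = 16/9 ≈ 1.7778)
K(-21, -4*3)*Y = -3*(-21)*(16/9) = 63*(16/9) = 112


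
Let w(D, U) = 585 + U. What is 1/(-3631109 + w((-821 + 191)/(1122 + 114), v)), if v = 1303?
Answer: -1/3629221 ≈ -2.7554e-7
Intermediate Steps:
1/(-3631109 + w((-821 + 191)/(1122 + 114), v)) = 1/(-3631109 + (585 + 1303)) = 1/(-3631109 + 1888) = 1/(-3629221) = -1/3629221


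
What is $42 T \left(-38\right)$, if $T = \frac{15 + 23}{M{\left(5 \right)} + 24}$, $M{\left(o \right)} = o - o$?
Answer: $-2527$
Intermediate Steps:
$M{\left(o \right)} = 0$
$T = \frac{19}{12}$ ($T = \frac{15 + 23}{0 + 24} = \frac{38}{24} = 38 \cdot \frac{1}{24} = \frac{19}{12} \approx 1.5833$)
$42 T \left(-38\right) = 42 \cdot \frac{19}{12} \left(-38\right) = \frac{133}{2} \left(-38\right) = -2527$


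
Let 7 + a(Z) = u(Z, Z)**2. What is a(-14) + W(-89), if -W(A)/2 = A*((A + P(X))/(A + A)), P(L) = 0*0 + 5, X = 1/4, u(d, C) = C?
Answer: 273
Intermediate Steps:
X = 1/4 (X = 1*(1/4) = 1/4 ≈ 0.25000)
P(L) = 5 (P(L) = 0 + 5 = 5)
a(Z) = -7 + Z**2
W(A) = -5 - A (W(A) = -2*A*(A + 5)/(A + A) = -2*A*(5 + A)/((2*A)) = -2*A*(5 + A)*(1/(2*A)) = -2*A*(5 + A)/(2*A) = -2*(5/2 + A/2) = -5 - A)
a(-14) + W(-89) = (-7 + (-14)**2) + (-5 - 1*(-89)) = (-7 + 196) + (-5 + 89) = 189 + 84 = 273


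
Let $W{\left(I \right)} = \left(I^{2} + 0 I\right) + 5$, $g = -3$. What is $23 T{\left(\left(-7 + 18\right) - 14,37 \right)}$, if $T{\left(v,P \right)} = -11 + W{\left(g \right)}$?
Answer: $69$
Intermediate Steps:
$W{\left(I \right)} = 5 + I^{2}$ ($W{\left(I \right)} = \left(I^{2} + 0\right) + 5 = I^{2} + 5 = 5 + I^{2}$)
$T{\left(v,P \right)} = 3$ ($T{\left(v,P \right)} = -11 + \left(5 + \left(-3\right)^{2}\right) = -11 + \left(5 + 9\right) = -11 + 14 = 3$)
$23 T{\left(\left(-7 + 18\right) - 14,37 \right)} = 23 \cdot 3 = 69$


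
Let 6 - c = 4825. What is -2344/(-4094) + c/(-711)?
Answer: 135415/18423 ≈ 7.3503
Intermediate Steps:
c = -4819 (c = 6 - 1*4825 = 6 - 4825 = -4819)
-2344/(-4094) + c/(-711) = -2344/(-4094) - 4819/(-711) = -2344*(-1/4094) - 4819*(-1/711) = 1172/2047 + 61/9 = 135415/18423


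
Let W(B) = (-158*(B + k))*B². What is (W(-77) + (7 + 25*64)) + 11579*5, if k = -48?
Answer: 117157252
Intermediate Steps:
W(B) = B²*(7584 - 158*B) (W(B) = (-158*(B - 48))*B² = (-158*(-48 + B))*B² = (7584 - 158*B)*B² = B²*(7584 - 158*B))
(W(-77) + (7 + 25*64)) + 11579*5 = (158*(-77)²*(48 - 1*(-77)) + (7 + 25*64)) + 11579*5 = (158*5929*(48 + 77) + (7 + 1600)) + 57895 = (158*5929*125 + 1607) + 57895 = (117097750 + 1607) + 57895 = 117099357 + 57895 = 117157252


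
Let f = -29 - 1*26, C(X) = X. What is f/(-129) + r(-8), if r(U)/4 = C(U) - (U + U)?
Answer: 4183/129 ≈ 32.426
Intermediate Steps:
r(U) = -4*U (r(U) = 4*(U - (U + U)) = 4*(U - 2*U) = 4*(-U) = -4*U)
f = -55 (f = -29 - 26 = -55)
f/(-129) + r(-8) = -55/(-129) - 4*(-8) = -55*(-1/129) + 32 = 55/129 + 32 = 4183/129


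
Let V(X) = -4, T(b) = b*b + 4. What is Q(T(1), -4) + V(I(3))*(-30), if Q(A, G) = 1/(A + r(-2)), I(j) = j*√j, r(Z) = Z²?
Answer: 1081/9 ≈ 120.11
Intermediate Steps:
I(j) = j^(3/2)
T(b) = 4 + b² (T(b) = b² + 4 = 4 + b²)
Q(A, G) = 1/(4 + A) (Q(A, G) = 1/(A + (-2)²) = 1/(A + 4) = 1/(4 + A))
Q(T(1), -4) + V(I(3))*(-30) = 1/(4 + (4 + 1²)) - 4*(-30) = 1/(4 + (4 + 1)) + 120 = 1/(4 + 5) + 120 = 1/9 + 120 = ⅑ + 120 = 1081/9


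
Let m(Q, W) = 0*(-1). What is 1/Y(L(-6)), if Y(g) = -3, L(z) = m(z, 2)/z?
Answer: -1/3 ≈ -0.33333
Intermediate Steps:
m(Q, W) = 0
L(z) = 0 (L(z) = 0/z = 0)
1/Y(L(-6)) = 1/(-3) = -1/3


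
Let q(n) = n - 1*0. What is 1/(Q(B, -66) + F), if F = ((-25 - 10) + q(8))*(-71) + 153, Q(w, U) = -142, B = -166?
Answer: 1/1928 ≈ 0.00051867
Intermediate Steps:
q(n) = n (q(n) = n + 0 = n)
F = 2070 (F = ((-25 - 10) + 8)*(-71) + 153 = (-35 + 8)*(-71) + 153 = -27*(-71) + 153 = 1917 + 153 = 2070)
1/(Q(B, -66) + F) = 1/(-142 + 2070) = 1/1928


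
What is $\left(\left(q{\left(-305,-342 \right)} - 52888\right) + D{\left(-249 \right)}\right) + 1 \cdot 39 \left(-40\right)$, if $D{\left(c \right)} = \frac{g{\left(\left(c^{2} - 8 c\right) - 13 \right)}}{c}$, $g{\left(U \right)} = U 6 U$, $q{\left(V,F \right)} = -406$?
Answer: $- \frac{8191433682}{83} \approx -9.8692 \cdot 10^{7}$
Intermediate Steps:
$g{\left(U \right)} = 6 U^{2}$ ($g{\left(U \right)} = 6 U U = 6 U^{2}$)
$D{\left(c \right)} = \frac{6 \left(-13 + c^{2} - 8 c\right)^{2}}{c}$ ($D{\left(c \right)} = \frac{6 \left(\left(c^{2} - 8 c\right) - 13\right)^{2}}{c} = \frac{6 \left(-13 + c^{2} - 8 c\right)^{2}}{c}$)
$\left(\left(q{\left(-305,-342 \right)} - 52888\right) + D{\left(-249 \right)}\right) + 1 \cdot 39 \left(-40\right) = \left(\left(-406 - 52888\right) + \frac{6 \left(13 - \left(-249\right)^{2} + 8 \left(-249\right)\right)^{2}}{-249}\right) + 1 \cdot 39 \left(-40\right) = \left(\left(-406 - 52888\right) + 6 \left(- \frac{1}{249}\right) \left(13 - 62001 - 1992\right)^{2}\right) + 39 \left(-40\right) = \left(-53294 + 6 \left(- \frac{1}{249}\right) \left(13 - 62001 - 1992\right)^{2}\right) - 1560 = \left(-53294 + 6 \left(- \frac{1}{249}\right) \left(-63980\right)^{2}\right) - 1560 = \left(-53294 + 6 \left(- \frac{1}{249}\right) 4093440400\right) - 1560 = \left(-53294 - \frac{8186880800}{83}\right) - 1560 = - \frac{8191304202}{83} - 1560 = - \frac{8191433682}{83}$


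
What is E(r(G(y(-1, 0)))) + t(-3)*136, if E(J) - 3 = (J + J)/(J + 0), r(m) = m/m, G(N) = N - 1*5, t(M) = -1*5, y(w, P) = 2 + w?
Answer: -675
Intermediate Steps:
t(M) = -5
G(N) = -5 + N (G(N) = N - 5 = -5 + N)
r(m) = 1
E(J) = 5 (E(J) = 3 + (J + J)/(J + 0) = 3 + (2*J)/J = 3 + 2 = 5)
E(r(G(y(-1, 0)))) + t(-3)*136 = 5 - 5*136 = 5 - 680 = -675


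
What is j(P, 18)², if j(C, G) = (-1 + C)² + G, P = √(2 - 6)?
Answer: 209 - 120*I ≈ 209.0 - 120.0*I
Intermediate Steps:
P = 2*I (P = √(-4) = 2*I ≈ 2.0*I)
j(C, G) = G + (-1 + C)²
j(P, 18)² = (18 + (-1 + 2*I)²)²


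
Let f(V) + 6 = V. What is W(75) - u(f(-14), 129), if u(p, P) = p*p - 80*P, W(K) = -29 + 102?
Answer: 9993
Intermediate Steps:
W(K) = 73
f(V) = -6 + V
u(p, P) = p**2 - 80*P
W(75) - u(f(-14), 129) = 73 - ((-6 - 14)**2 - 80*129) = 73 - ((-20)**2 - 10320) = 73 - (400 - 10320) = 73 - 1*(-9920) = 73 + 9920 = 9993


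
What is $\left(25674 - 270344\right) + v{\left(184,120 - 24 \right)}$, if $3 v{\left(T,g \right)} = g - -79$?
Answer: $- \frac{733835}{3} \approx -2.4461 \cdot 10^{5}$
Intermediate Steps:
$v{\left(T,g \right)} = \frac{79}{3} + \frac{g}{3}$ ($v{\left(T,g \right)} = \frac{g - -79}{3} = \frac{g + 79}{3} = \frac{79 + g}{3} = \frac{79}{3} + \frac{g}{3}$)
$\left(25674 - 270344\right) + v{\left(184,120 - 24 \right)} = \left(25674 - 270344\right) + \left(\frac{79}{3} + \frac{120 - 24}{3}\right) = -244670 + \left(\frac{79}{3} + \frac{1}{3} \cdot 96\right) = -244670 + \left(\frac{79}{3} + 32\right) = -244670 + \frac{175}{3} = - \frac{733835}{3}$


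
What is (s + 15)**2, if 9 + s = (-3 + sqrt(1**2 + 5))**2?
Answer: 657 - 252*sqrt(6) ≈ 39.729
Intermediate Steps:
s = -9 + (-3 + sqrt(6))**2 (s = -9 + (-3 + sqrt(1**2 + 5))**2 = -9 + (-3 + sqrt(1 + 5))**2 = -9 + (-3 + sqrt(6))**2 ≈ -8.6969)
(s + 15)**2 = ((6 - 6*sqrt(6)) + 15)**2 = (21 - 6*sqrt(6))**2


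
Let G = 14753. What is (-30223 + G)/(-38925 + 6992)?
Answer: 15470/31933 ≈ 0.48445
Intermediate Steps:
(-30223 + G)/(-38925 + 6992) = (-30223 + 14753)/(-38925 + 6992) = -15470/(-31933) = -15470*(-1/31933) = 15470/31933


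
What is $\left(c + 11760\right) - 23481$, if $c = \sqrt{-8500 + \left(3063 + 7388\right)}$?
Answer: $-11721 + \sqrt{1951} \approx -11677.0$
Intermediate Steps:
$c = \sqrt{1951}$ ($c = \sqrt{-8500 + 10451} = \sqrt{1951} \approx 44.17$)
$\left(c + 11760\right) - 23481 = \left(\sqrt{1951} + 11760\right) - 23481 = \left(11760 + \sqrt{1951}\right) - 23481 = -11721 + \sqrt{1951}$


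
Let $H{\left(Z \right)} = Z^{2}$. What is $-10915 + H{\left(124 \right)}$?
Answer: $4461$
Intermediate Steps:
$-10915 + H{\left(124 \right)} = -10915 + 124^{2} = -10915 + 15376 = 4461$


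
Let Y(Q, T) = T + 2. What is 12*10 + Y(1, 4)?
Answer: 126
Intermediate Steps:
Y(Q, T) = 2 + T
12*10 + Y(1, 4) = 12*10 + (2 + 4) = 120 + 6 = 126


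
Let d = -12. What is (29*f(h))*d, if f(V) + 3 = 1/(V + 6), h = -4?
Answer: 870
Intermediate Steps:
f(V) = -3 + 1/(6 + V) (f(V) = -3 + 1/(V + 6) = -3 + 1/(6 + V))
(29*f(h))*d = (29*((-17 - 3*(-4))/(6 - 4)))*(-12) = (29*((-17 + 12)/2))*(-12) = (29*((½)*(-5)))*(-12) = (29*(-5/2))*(-12) = -145/2*(-12) = 870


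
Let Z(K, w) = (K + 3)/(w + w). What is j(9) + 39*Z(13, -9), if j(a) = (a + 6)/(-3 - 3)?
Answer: -223/6 ≈ -37.167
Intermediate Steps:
Z(K, w) = (3 + K)/(2*w) (Z(K, w) = (3 + K)/((2*w)) = (3 + K)*(1/(2*w)) = (3 + K)/(2*w))
j(a) = -1 - a/6 (j(a) = (6 + a)/(-6) = (6 + a)*(-⅙) = -1 - a/6)
j(9) + 39*Z(13, -9) = (-1 - ⅙*9) + 39*((½)*(3 + 13)/(-9)) = (-1 - 3/2) + 39*((½)*(-⅑)*16) = -5/2 + 39*(-8/9) = -5/2 - 104/3 = -223/6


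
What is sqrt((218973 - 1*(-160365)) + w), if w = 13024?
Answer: sqrt(392362) ≈ 626.39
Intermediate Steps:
sqrt((218973 - 1*(-160365)) + w) = sqrt((218973 - 1*(-160365)) + 13024) = sqrt((218973 + 160365) + 13024) = sqrt(379338 + 13024) = sqrt(392362)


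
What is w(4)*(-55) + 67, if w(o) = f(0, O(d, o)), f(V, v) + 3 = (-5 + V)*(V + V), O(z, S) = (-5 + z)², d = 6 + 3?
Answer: 232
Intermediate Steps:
d = 9
f(V, v) = -3 + 2*V*(-5 + V) (f(V, v) = -3 + (-5 + V)*(V + V) = -3 + (-5 + V)*(2*V) = -3 + 2*V*(-5 + V))
w(o) = -3 (w(o) = -3 - 10*0 + 2*0² = -3 + 0 + 2*0 = -3 + 0 + 0 = -3)
w(4)*(-55) + 67 = -3*(-55) + 67 = 165 + 67 = 232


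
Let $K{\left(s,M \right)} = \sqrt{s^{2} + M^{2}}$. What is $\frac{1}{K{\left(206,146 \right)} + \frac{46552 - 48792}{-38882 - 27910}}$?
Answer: $- \frac{292215}{555485518369} + \frac{69705801 \sqrt{15938}}{2221942073476} \approx 0.00396$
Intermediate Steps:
$K{\left(s,M \right)} = \sqrt{M^{2} + s^{2}}$
$\frac{1}{K{\left(206,146 \right)} + \frac{46552 - 48792}{-38882 - 27910}} = \frac{1}{\sqrt{146^{2} + 206^{2}} + \frac{46552 - 48792}{-38882 - 27910}} = \frac{1}{\sqrt{21316 + 42436} - \frac{2240}{-66792}} = \frac{1}{\sqrt{63752} - - \frac{280}{8349}} = \frac{1}{2 \sqrt{15938} + \frac{280}{8349}} = \frac{1}{\frac{280}{8349} + 2 \sqrt{15938}}$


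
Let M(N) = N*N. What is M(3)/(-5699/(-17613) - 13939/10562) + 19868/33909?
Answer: -53090531659094/6283838502021 ≈ -8.4487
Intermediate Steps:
M(N) = N²
M(3)/(-5699/(-17613) - 13939/10562) + 19868/33909 = 3²/(-5699/(-17613) - 13939/10562) + 19868/33909 = 9/(-5699*(-1/17613) - 13939*1/10562) + 19868*(1/33909) = 9/(5699/17613 - 13939/10562) + 19868/33909 = 9/(-185314769/186028506) + 19868/33909 = 9*(-186028506/185314769) + 19868/33909 = -1674256554/185314769 + 19868/33909 = -53090531659094/6283838502021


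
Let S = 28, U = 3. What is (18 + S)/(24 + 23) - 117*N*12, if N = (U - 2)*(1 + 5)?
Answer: -395882/47 ≈ -8423.0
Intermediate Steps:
N = 6 (N = (3 - 2)*(1 + 5) = 1*6 = 6)
(18 + S)/(24 + 23) - 117*N*12 = (18 + 28)/(24 + 23) - 702*12 = 46/47 - 117*72 = 46*(1/47) - 8424 = 46/47 - 8424 = -395882/47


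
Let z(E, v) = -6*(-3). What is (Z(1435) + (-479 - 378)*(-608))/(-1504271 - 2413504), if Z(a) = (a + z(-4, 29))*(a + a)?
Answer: -1563722/1305925 ≈ -1.1974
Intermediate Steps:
z(E, v) = 18
Z(a) = 2*a*(18 + a) (Z(a) = (a + 18)*(a + a) = (18 + a)*(2*a) = 2*a*(18 + a))
(Z(1435) + (-479 - 378)*(-608))/(-1504271 - 2413504) = (2*1435*(18 + 1435) + (-479 - 378)*(-608))/(-1504271 - 2413504) = (2*1435*1453 - 857*(-608))/(-3917775) = (4170110 + 521056)*(-1/3917775) = 4691166*(-1/3917775) = -1563722/1305925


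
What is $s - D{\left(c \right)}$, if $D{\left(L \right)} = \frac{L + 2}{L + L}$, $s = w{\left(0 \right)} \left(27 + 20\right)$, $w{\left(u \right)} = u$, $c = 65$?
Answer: $- \frac{67}{130} \approx -0.51538$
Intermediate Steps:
$s = 0$ ($s = 0 \left(27 + 20\right) = 0 \cdot 47 = 0$)
$D{\left(L \right)} = \frac{2 + L}{2 L}$
$s - D{\left(c \right)} = 0 - \frac{2 + 65}{2 \cdot 65} = 0 - \frac{1}{2} \cdot \frac{1}{65} \cdot 67 = 0 - \frac{67}{130} = - \frac{67}{130}$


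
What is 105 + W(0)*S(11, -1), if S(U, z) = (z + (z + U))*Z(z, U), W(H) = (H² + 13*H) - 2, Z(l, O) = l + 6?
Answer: 15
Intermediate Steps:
Z(l, O) = 6 + l
W(H) = -2 + H² + 13*H
S(U, z) = (6 + z)*(U + 2*z) (S(U, z) = (z + (z + U))*(6 + z) = (z + (U + z))*(6 + z) = (U + 2*z)*(6 + z) = (6 + z)*(U + 2*z))
105 + W(0)*S(11, -1) = 105 + (-2 + 0² + 13*0)*((6 - 1)*(11 + 2*(-1))) = 105 + (-2 + 0 + 0)*(5*(11 - 2)) = 105 - 10*9 = 105 - 2*45 = 105 - 90 = 15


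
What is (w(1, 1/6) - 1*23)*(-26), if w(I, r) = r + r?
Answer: 1768/3 ≈ 589.33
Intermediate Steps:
w(I, r) = 2*r
(w(1, 1/6) - 1*23)*(-26) = (2/6 - 1*23)*(-26) = (2*(⅙) - 23)*(-26) = (⅓ - 23)*(-26) = -68/3*(-26) = 1768/3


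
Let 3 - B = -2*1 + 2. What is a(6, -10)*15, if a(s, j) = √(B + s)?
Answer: 45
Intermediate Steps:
B = 3 (B = 3 - (-2*1 + 2) = 3 - (-2 + 2) = 3 - 1*0 = 3 + 0 = 3)
a(s, j) = √(3 + s)
a(6, -10)*15 = √(3 + 6)*15 = √9*15 = 3*15 = 45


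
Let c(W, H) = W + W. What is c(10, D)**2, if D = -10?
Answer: 400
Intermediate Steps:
c(W, H) = 2*W
c(10, D)**2 = (2*10)**2 = 20**2 = 400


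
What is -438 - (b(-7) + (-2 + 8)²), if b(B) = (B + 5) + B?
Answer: -465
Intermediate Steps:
b(B) = 5 + 2*B (b(B) = (5 + B) + B = 5 + 2*B)
-438 - (b(-7) + (-2 + 8)²) = -438 - ((5 + 2*(-7)) + (-2 + 8)²) = -438 - ((5 - 14) + 6²) = -438 - (-9 + 36) = -438 - 1*27 = -438 - 27 = -465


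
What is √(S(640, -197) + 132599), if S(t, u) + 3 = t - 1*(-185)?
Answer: √133421 ≈ 365.27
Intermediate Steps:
S(t, u) = 182 + t (S(t, u) = -3 + (t - 1*(-185)) = -3 + (t + 185) = -3 + (185 + t) = 182 + t)
√(S(640, -197) + 132599) = √((182 + 640) + 132599) = √(822 + 132599) = √133421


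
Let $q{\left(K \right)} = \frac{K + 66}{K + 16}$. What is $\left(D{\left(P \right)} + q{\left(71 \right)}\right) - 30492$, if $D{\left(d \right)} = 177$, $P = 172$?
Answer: $- \frac{2637268}{87} \approx -30313.0$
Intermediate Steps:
$q{\left(K \right)} = \frac{66 + K}{16 + K}$
$\left(D{\left(P \right)} + q{\left(71 \right)}\right) - 30492 = \left(177 + \frac{66 + 71}{16 + 71}\right) - 30492 = \left(177 + \frac{1}{87} \cdot 137\right) - 30492 = \left(177 + \frac{137}{87}\right) - 30492 = \frac{15536}{87} - 30492 = - \frac{2637268}{87}$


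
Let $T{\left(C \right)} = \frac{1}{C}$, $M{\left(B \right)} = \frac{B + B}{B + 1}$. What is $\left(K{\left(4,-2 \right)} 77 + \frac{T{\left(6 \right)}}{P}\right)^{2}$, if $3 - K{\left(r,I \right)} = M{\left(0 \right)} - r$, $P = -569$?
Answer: $\frac{3386133621025}{11655396} \approx 2.9052 \cdot 10^{5}$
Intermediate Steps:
$M{\left(B \right)} = \frac{2 B}{1 + B}$
$K{\left(r,I \right)} = 3 + r$ ($K{\left(r,I \right)} = 3 - \left(2 \cdot 0 \frac{1}{1 + 0} - r\right) = 3 - \left(2 \cdot 0 \cdot 1^{-1} - r\right) = 3 - \left(2 \cdot 0 \cdot 1 - r\right) = 3 - \left(0 - r\right) = 3 - - r = 3 + r$)
$\left(K{\left(4,-2 \right)} 77 + \frac{T{\left(6 \right)}}{P}\right)^{2} = \left(\left(3 + 4\right) 77 + \frac{1}{6 \left(-569\right)}\right)^{2} = \left(7 \cdot 77 + \frac{1}{6} \left(- \frac{1}{569}\right)\right)^{2} = \left(539 - \frac{1}{3414}\right)^{2} = \left(\frac{1840145}{3414}\right)^{2} = \frac{3386133621025}{11655396}$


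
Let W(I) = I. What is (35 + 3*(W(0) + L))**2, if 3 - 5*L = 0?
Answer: 33856/25 ≈ 1354.2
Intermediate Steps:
L = 3/5 (L = 3/5 - 1/5*0 = 3/5 + 0 = 3/5 ≈ 0.60000)
(35 + 3*(W(0) + L))**2 = (35 + 3*(0 + 3/5))**2 = (35 + 3*(3/5))**2 = (35 + 9/5)**2 = (184/5)**2 = 33856/25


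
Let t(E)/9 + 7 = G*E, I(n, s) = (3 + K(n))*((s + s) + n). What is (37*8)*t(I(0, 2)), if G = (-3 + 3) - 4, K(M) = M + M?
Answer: -146520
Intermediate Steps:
K(M) = 2*M
G = -4 (G = 0 - 4 = -4)
I(n, s) = (3 + 2*n)*(n + 2*s) (I(n, s) = (3 + 2*n)*((s + s) + n) = (3 + 2*n)*(2*s + n) = (3 + 2*n)*(n + 2*s))
t(E) = -63 - 36*E (t(E) = -63 + 9*(-4*E) = -63 - 36*E)
(37*8)*t(I(0, 2)) = (37*8)*(-63 - 36*(2*0² + 3*0 + 6*2 + 4*0*2)) = 296*(-63 - 36*(2*0 + 0 + 12 + 0)) = 296*(-63 - 36*(0 + 0 + 12 + 0)) = 296*(-63 - 36*12) = 296*(-63 - 432) = 296*(-495) = -146520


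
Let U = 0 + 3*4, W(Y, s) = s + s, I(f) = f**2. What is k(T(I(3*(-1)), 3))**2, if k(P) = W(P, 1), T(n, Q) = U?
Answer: 4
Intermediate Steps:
W(Y, s) = 2*s
U = 12 (U = 0 + 12 = 12)
T(n, Q) = 12
k(P) = 2 (k(P) = 2*1 = 2)
k(T(I(3*(-1)), 3))**2 = 2**2 = 4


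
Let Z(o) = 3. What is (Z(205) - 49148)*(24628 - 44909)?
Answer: 996709745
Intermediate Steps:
(Z(205) - 49148)*(24628 - 44909) = (3 - 49148)*(24628 - 44909) = -49145*(-20281) = 996709745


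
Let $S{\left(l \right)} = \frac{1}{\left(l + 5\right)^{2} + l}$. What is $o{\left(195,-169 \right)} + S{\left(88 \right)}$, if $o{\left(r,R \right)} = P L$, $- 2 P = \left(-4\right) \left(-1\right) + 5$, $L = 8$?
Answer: $- \frac{314531}{8737} \approx -36.0$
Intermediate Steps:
$P = - \frac{9}{2}$ ($P = - \frac{\left(-4\right) \left(-1\right) + 5}{2} = - \frac{4 + 5}{2} = \left(- \frac{1}{2}\right) 9 = - \frac{9}{2} \approx -4.5$)
$S{\left(l \right)} = \frac{1}{l + \left(5 + l\right)^{2}}$ ($S{\left(l \right)} = \frac{1}{\left(5 + l\right)^{2} + l} = \frac{1}{l + \left(5 + l\right)^{2}}$)
$o{\left(r,R \right)} = -36$ ($o{\left(r,R \right)} = \left(- \frac{9}{2}\right) 8 = -36$)
$o{\left(195,-169 \right)} + S{\left(88 \right)} = -36 + \frac{1}{88 + \left(5 + 88\right)^{2}} = -36 + \frac{1}{88 + 93^{2}} = -36 + \frac{1}{88 + 8649} = -36 + \frac{1}{8737} = - \frac{314531}{8737}$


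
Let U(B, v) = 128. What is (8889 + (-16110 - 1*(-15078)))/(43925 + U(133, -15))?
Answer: 7857/44053 ≈ 0.17835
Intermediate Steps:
(8889 + (-16110 - 1*(-15078)))/(43925 + U(133, -15)) = (8889 + (-16110 - 1*(-15078)))/(43925 + 128) = (8889 + (-16110 + 15078))/44053 = (8889 - 1032)*(1/44053) = 7857*(1/44053) = 7857/44053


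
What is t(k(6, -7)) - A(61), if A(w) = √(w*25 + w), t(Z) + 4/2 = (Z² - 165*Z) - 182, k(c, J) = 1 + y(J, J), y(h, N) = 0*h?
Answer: -348 - √1586 ≈ -387.82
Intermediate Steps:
y(h, N) = 0
k(c, J) = 1 (k(c, J) = 1 + 0 = 1)
t(Z) = -184 + Z² - 165*Z (t(Z) = -2 + ((Z² - 165*Z) - 182) = -2 + (-182 + Z² - 165*Z) = -184 + Z² - 165*Z)
A(w) = √26*√w (A(w) = √(25*w + w) = √(26*w) = √26*√w)
t(k(6, -7)) - A(61) = (-184 + 1² - 165*1) - √26*√61 = (-184 + 1 - 165) - √1586 = -348 - √1586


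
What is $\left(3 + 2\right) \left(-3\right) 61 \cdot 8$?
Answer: $-7320$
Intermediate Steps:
$\left(3 + 2\right) \left(-3\right) 61 \cdot 8 = 5 \left(-3\right) 61 \cdot 8 = \left(-15\right) 61 \cdot 8 = \left(-915\right) 8 = -7320$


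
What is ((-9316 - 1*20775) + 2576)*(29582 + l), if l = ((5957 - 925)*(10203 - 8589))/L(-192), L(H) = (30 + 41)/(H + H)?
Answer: 85753593212650/71 ≈ 1.2078e+12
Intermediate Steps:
L(H) = 71/(2*H) (L(H) = 71/((2*H)) = 71*(1/(2*H)) = 71/(2*H))
l = -3118712832/71 (l = ((5957 - 925)*(10203 - 8589))/(((71/2)/(-192))) = (5032*1614)/(((71/2)*(-1/192))) = 8121648/(-71/384) = 8121648*(-384/71) = -3118712832/71 ≈ -4.3926e+7)
((-9316 - 1*20775) + 2576)*(29582 + l) = ((-9316 - 1*20775) + 2576)*(29582 - 3118712832/71) = ((-9316 - 20775) + 2576)*(-3116612510/71) = (-30091 + 2576)*(-3116612510/71) = -27515*(-3116612510/71) = 85753593212650/71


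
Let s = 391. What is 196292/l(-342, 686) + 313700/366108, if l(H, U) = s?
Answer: 17996682059/35787057 ≈ 502.88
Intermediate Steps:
l(H, U) = 391
196292/l(-342, 686) + 313700/366108 = 196292/391 + 313700/366108 = 196292*(1/391) + 313700*(1/366108) = 196292/391 + 78425/91527 = 17996682059/35787057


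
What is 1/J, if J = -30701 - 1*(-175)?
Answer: -1/30526 ≈ -3.2759e-5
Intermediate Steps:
J = -30526 (J = -30701 + 175 = -30526)
1/J = 1/(-30526) = -1/30526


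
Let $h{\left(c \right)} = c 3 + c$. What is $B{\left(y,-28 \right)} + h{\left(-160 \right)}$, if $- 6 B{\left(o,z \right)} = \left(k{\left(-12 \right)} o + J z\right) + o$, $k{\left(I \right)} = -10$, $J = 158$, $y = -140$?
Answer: $- \frac{338}{3} \approx -112.67$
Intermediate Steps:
$B{\left(o,z \right)} = - \frac{79 z}{3} + \frac{3 o}{2}$ ($B{\left(o,z \right)} = - \frac{\left(- 10 o + 158 z\right) + o}{6} = - \frac{- 9 o + 158 z}{6} = - \frac{79 z}{3} + \frac{3 o}{2}$)
$h{\left(c \right)} = 4 c$ ($h{\left(c \right)} = 3 c + c = 4 c$)
$B{\left(y,-28 \right)} + h{\left(-160 \right)} = \left(\left(- \frac{79}{3}\right) \left(-28\right) + \frac{3}{2} \left(-140\right)\right) + 4 \left(-160\right) = \left(\frac{2212}{3} - 210\right) - 640 = \frac{1582}{3} - 640 = - \frac{338}{3}$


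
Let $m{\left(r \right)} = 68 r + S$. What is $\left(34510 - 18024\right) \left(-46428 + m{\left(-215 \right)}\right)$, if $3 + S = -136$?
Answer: $-1008728882$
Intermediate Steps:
$S = -139$ ($S = -3 - 136 = -139$)
$m{\left(r \right)} = -139 + 68 r$ ($m{\left(r \right)} = 68 r - 139 = -139 + 68 r$)
$\left(34510 - 18024\right) \left(-46428 + m{\left(-215 \right)}\right) = \left(34510 - 18024\right) \left(-46428 + \left(-139 + 68 \left(-215\right)\right)\right) = 16486 \left(-46428 - 14759\right) = 16486 \left(-61187\right) = -1008728882$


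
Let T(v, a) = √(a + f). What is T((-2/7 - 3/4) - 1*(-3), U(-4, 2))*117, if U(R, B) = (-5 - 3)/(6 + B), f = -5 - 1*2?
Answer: 234*I*√2 ≈ 330.93*I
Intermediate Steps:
f = -7 (f = -5 - 2 = -7)
U(R, B) = -8/(6 + B)
T(v, a) = √(-7 + a) (T(v, a) = √(a - 7) = √(-7 + a))
T((-2/7 - 3/4) - 1*(-3), U(-4, 2))*117 = √(-7 - 8/(6 + 2))*117 = √(-7 - 8/8)*117 = √(-7 - 8*⅛)*117 = √(-7 - 1)*117 = √(-8)*117 = (2*I*√2)*117 = 234*I*√2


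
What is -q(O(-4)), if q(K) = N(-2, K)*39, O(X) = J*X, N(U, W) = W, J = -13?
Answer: -2028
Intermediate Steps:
O(X) = -13*X
q(K) = 39*K (q(K) = K*39 = 39*K)
-q(O(-4)) = -39*(-13*(-4)) = -39*52 = -1*2028 = -2028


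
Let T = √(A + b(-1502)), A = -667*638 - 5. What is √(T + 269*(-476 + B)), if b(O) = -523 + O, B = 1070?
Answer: √(159786 + 2*I*√106894) ≈ 399.73 + 0.8179*I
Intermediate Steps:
A = -425551 (A = -425546 - 5 = -425551)
T = 2*I*√106894 (T = √(-425551 + (-523 - 1502)) = √(-425551 - 2025) = √(-427576) = 2*I*√106894 ≈ 653.89*I)
√(T + 269*(-476 + B)) = √(2*I*√106894 + 269*(-476 + 1070)) = √(2*I*√106894 + 269*594) = √(2*I*√106894 + 159786) = √(159786 + 2*I*√106894)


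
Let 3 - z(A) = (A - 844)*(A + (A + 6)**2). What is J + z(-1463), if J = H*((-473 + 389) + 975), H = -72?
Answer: 4893973353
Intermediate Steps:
z(A) = 3 - (-844 + A)*(A + (6 + A)**2) (z(A) = 3 - (A - 844)*(A + (A + 6)**2) = 3 - (-844 + A)*(A + (6 + A)**2))
J = -64152 (J = -72*((-473 + 389) + 975) = -72*(-84 + 975) = -72*891 = -64152)
J + z(-1463) = -64152 + (30387 - 1*(-1463)**3 + 831*(-1463)**2 + 10936*(-1463)) = -64152 + (30387 - 1*(-3131359847) + 831*2140369 - 15999368) = -64152 + (30387 + 3131359847 + 1778646639 - 15999368) = -64152 + 4894037505 = 4893973353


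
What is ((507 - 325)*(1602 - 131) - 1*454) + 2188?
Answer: 269456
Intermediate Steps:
((507 - 325)*(1602 - 131) - 1*454) + 2188 = (182*1471 - 454) + 2188 = (267722 - 454) + 2188 = 267268 + 2188 = 269456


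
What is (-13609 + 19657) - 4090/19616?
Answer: 59316739/9808 ≈ 6047.8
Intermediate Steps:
(-13609 + 19657) - 4090/19616 = 6048 - 4090*1/19616 = 6048 - 2045/9808 = 59316739/9808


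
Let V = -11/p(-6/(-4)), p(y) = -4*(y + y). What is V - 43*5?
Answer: -2569/12 ≈ -214.08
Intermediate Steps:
p(y) = -8*y
V = 11/12 (V = -11/((-(-48)/(-4))) = -11/((-(-48)*(-1)/4)) = -11/((-8*3/2)) = -11/(-12) = -11*(-1/12) = 11/12 ≈ 0.91667)
V - 43*5 = 11/12 - 43*5 = 11/12 - 215 = -2569/12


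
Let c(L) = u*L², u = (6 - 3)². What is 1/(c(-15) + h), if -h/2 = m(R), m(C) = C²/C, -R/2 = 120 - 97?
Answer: 1/2117 ≈ 0.00047237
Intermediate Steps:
u = 9 (u = 3² = 9)
c(L) = 9*L²
R = -46 (R = -2*(120 - 97) = -2*23 = -46)
m(C) = C
h = 92 (h = -2*(-46) = 92)
1/(c(-15) + h) = 1/(9*(-15)² + 92) = 1/(9*225 + 92) = 1/(2025 + 92) = 1/2117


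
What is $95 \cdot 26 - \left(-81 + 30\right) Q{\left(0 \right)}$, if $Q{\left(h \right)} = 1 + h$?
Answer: $2521$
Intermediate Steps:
$95 \cdot 26 - \left(-81 + 30\right) Q{\left(0 \right)} = 95 \cdot 26 - \left(-81 + 30\right) \left(1 + 0\right) = 2470 - \left(-51\right) 1 = 2470 - -51 = 2470 + 51 = 2521$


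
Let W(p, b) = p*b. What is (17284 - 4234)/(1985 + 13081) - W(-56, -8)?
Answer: -374251/837 ≈ -447.13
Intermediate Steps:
W(p, b) = b*p
(17284 - 4234)/(1985 + 13081) - W(-56, -8) = (17284 - 4234)/(1985 + 13081) - (-8)*(-56) = 13050/15066 - 1*448 = 13050*(1/15066) - 448 = 725/837 - 448 = -374251/837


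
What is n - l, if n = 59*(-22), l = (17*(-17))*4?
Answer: -142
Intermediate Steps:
l = -1156 (l = -289*4 = -1156)
n = -1298
n - l = -1298 - 1*(-1156) = -1298 + 1156 = -142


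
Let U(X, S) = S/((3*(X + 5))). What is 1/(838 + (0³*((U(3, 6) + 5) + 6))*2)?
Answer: 1/838 ≈ 0.0011933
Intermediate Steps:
U(X, S) = S/(15 + 3*X) (U(X, S) = S/((3*(5 + X))) = S/(15 + 3*X))
1/(838 + (0³*((U(3, 6) + 5) + 6))*2) = 1/(838 + (0³*(((⅓)*6/(5 + 3) + 5) + 6))*2) = 1/(838 + (0*(((⅓)*6/8 + 5) + 6))*2) = 1/(838 + (0*(((⅓)*6*(⅛) + 5) + 6))*2) = 1/(838 + (0*((¼ + 5) + 6))*2) = 1/(838 + (0*(21/4 + 6))*2) = 1/(838 + (0*(45/4))*2) = 1/(838 + 0*2) = 1/(838 + 0) = 1/838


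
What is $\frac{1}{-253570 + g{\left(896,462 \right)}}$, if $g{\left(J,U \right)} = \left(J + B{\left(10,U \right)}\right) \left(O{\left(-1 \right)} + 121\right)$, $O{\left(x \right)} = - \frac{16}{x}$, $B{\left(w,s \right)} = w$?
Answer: $- \frac{1}{129448} \approx -7.7251 \cdot 10^{-6}$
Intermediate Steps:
$g{\left(J,U \right)} = 1370 + 137 J$ ($g{\left(J,U \right)} = \left(J + 10\right) \left(- \frac{16}{-1} + 121\right) = \left(10 + J\right) \left(\left(-16\right) \left(-1\right) + 121\right) = \left(10 + J\right) \left(16 + 121\right) = \left(10 + J\right) 137 = 1370 + 137 J$)
$\frac{1}{-253570 + g{\left(896,462 \right)}} = \frac{1}{-253570 + \left(1370 + 137 \cdot 896\right)} = \frac{1}{-253570 + \left(1370 + 122752\right)} = \frac{1}{-253570 + 124122} = \frac{1}{-129448} = - \frac{1}{129448}$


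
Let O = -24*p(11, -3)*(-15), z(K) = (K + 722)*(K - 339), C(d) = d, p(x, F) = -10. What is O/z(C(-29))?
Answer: 25/1771 ≈ 0.014116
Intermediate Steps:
z(K) = (-339 + K)*(722 + K) (z(K) = (722 + K)*(-339 + K) = (-339 + K)*(722 + K))
O = -3600 (O = -24*(-10)*(-15) = 240*(-15) = -3600)
O/z(C(-29)) = -3600/(-244758 + (-29)² + 383*(-29)) = -3600/(-244758 + 841 - 11107) = -3600/(-255024) = -3600*(-1/255024) = 25/1771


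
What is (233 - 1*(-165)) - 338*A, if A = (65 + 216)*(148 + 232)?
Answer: -36091242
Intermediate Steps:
A = 106780 (A = 281*380 = 106780)
(233 - 1*(-165)) - 338*A = (233 - 1*(-165)) - 338*106780 = (233 + 165) - 36091640 = 398 - 36091640 = -36091242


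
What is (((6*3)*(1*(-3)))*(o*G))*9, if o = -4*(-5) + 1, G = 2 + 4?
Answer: -61236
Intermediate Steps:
G = 6
o = 21 (o = 20 + 1 = 21)
(((6*3)*(1*(-3)))*(o*G))*9 = (((6*3)*(1*(-3)))*(21*6))*9 = ((18*(-3))*126)*9 = -54*126*9 = -6804*9 = -61236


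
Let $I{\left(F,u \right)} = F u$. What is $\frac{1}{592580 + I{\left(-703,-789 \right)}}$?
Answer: $\frac{1}{1147247} \approx 8.7165 \cdot 10^{-7}$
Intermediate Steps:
$\frac{1}{592580 + I{\left(-703,-789 \right)}} = \frac{1}{592580 - -554667} = \frac{1}{592580 + 554667} = \frac{1}{1147247}$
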